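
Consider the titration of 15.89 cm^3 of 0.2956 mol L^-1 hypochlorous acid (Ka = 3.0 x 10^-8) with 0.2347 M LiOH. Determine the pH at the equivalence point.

n(HClO) = 0.2956 x 0.01589 = 0.004697 mol; V(LiOH) at equivalence = 0.004697/0.2347 = 0.02001 L.
At equivalence all the acid is converted to ClO-; total volume = 0.01589 + 0.02001 = 0.03590 L, so [ClO-] = 0.004697/0.03590 = 0.1308 M.
Kb = Kw/Ka = 1.0e-14 / 3.0 x 10^-8 = 3.33e-7.
[OH^-] = sqrt(Kb x [ClO-]) = sqrt(3.33e-7 x 0.1308) = 0.000209 M.
pOH = 3.68, so pH = 14.00 - 3.68 = 10.32.

10.32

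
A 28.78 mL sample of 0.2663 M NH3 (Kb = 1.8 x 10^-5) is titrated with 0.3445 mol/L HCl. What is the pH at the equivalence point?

5.04

n(NH3) = 0.2663 x 0.02878 = 0.007664 mol; V(HCl) at equivalence = 0.007664/0.3445 = 0.02225 L.
At equivalence the base is fully converted to NH4+; total volume = 0.05103 L, so [NH4+] = 0.007664/0.05103 = 0.1502 M.
Ka(NH4+) = Kw/Kb = 1.0e-14 / 1.8 x 10^-5 = 5.56e-10.
[H^+] = sqrt(Ka x [NH4+]) = sqrt(5.56e-10 x 0.1502) = 9.13e-6 M.
pH = -log(9.13e-6) = 5.04.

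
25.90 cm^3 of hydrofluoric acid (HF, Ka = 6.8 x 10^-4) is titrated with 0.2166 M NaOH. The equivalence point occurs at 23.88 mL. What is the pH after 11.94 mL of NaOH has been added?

3.17

11.94 mL is exactly half the equivalence volume (23.88/2), i.e. the half-equivalence point.
There, n(HA) = n(A^-), so pH = pKa = -log(6.8 x 10^-4) = 3.17.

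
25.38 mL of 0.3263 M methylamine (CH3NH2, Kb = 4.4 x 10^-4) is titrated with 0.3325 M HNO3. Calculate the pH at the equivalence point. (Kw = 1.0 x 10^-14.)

n(CH3NH2) = 0.3263 x 0.02538 = 0.008281 mol; V(HNO3) at equivalence = 0.008281/0.3325 = 0.02491 L.
At equivalence the base is fully converted to CH3NH3+; total volume = 0.05029 L, so [CH3NH3+] = 0.008281/0.05029 = 0.1647 M.
Ka(CH3NH3+) = Kw/Kb = 1.0e-14 / 4.4 x 10^-4 = 2.27e-11.
[H^+] = sqrt(Ka x [CH3NH3+]) = sqrt(2.27e-11 x 0.1647) = 1.93e-6 M.
pH = -log(1.93e-6) = 5.71.

5.71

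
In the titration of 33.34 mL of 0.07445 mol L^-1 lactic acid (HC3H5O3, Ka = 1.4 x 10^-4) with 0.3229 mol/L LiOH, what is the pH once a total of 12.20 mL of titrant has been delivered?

n(acid) = 0.07445 x 0.03334 = 0.002482 mol; n(LiOH) added = 0.3229 x 0.01220 = 0.003939 mol.
Base is in excess by 0.003939 - 0.002482 = 0.001457 mol in a total volume of 0.04554 L.
[OH^-] = 0.001457/0.04554 = 0.03200 M, so pOH = 1.49 and pH = 14.00 - 1.49 = 12.51.

12.51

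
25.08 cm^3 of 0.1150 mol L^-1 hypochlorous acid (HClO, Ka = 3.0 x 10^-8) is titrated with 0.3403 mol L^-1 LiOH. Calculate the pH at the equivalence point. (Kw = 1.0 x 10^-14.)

n(HClO) = 0.1150 x 0.02508 = 0.002884 mol; V(LiOH) at equivalence = 0.002884/0.3403 = 0.008475 L.
At equivalence all the acid is converted to ClO-; total volume = 0.02508 + 0.008475 = 0.03356 L, so [ClO-] = 0.002884/0.03356 = 0.08595 M.
Kb = Kw/Ka = 1.0e-14 / 3.0 x 10^-8 = 3.33e-7.
[OH^-] = sqrt(Kb x [ClO-]) = sqrt(3.33e-7 x 0.08595) = 0.000169 M.
pOH = 3.77, so pH = 14.00 - 3.77 = 10.23.

10.23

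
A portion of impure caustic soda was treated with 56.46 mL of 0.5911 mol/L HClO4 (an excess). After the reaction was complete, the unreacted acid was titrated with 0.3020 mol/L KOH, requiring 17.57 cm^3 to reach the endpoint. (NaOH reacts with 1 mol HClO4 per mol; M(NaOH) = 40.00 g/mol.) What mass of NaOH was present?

1.12 g

Total n(HClO4) added = 0.5911 x 0.05646 = 0.03337 mol.
n(KOH) used = 0.3020 x 0.01757 = 0.005306 mol, which equals the excess n(HClO4).
So n(HClO4) consumed by the sample = 0.03337 - 0.005306 = 0.02807 mol.
n(NaOH) = 0.02807 / 1 = 0.02807 mol.
mass = 0.02807 mol x 40.00 g/mol = 1.12 g.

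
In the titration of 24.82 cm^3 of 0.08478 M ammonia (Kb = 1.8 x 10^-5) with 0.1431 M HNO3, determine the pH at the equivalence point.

5.26

n(NH3) = 0.08478 x 0.02482 = 0.002104 mol; V(HNO3) at equivalence = 0.002104/0.1431 = 0.01470 L.
At equivalence the base is fully converted to NH4+; total volume = 0.03952 L, so [NH4+] = 0.002104/0.03952 = 0.05324 M.
Ka(NH4+) = Kw/Kb = 1.0e-14 / 1.8 x 10^-5 = 5.56e-10.
[H^+] = sqrt(Ka x [NH4+]) = sqrt(5.56e-10 x 0.05324) = 5.44e-6 M.
pH = -log(5.44e-6) = 5.26.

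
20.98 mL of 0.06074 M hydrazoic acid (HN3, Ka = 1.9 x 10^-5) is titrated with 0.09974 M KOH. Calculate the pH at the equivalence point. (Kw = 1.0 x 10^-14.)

8.65

n(HN3) = 0.06074 x 0.02098 = 0.001274 mol; V(KOH) at equivalence = 0.001274/0.09974 = 0.01278 L.
At equivalence all the acid is converted to N3-; total volume = 0.02098 + 0.01278 = 0.03376 L, so [N3-] = 0.001274/0.03376 = 0.03775 M.
Kb = Kw/Ka = 1.0e-14 / 1.9 x 10^-5 = 5.26e-10.
[OH^-] = sqrt(Kb x [N3-]) = sqrt(5.26e-10 x 0.03775) = 4.46e-6 M.
pOH = 5.35, so pH = 14.00 - 5.35 = 8.65.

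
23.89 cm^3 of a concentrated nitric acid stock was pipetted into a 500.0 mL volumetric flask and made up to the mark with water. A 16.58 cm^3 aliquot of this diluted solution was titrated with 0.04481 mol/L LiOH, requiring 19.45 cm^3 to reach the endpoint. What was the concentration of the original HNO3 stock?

n(LiOH) = 0.04481 x 0.01945 = 0.0008716 mol.
n(HNO3) in the aliquot = 0.0008716 mol.
[diluted HNO3] = 0.0008716 / 0.01658 = 0.05257 M.
Dilution factor = 500.0/23.89 = 20.93, so [stock] = 0.05257 x 20.93 = 1.10 M.

1.10 M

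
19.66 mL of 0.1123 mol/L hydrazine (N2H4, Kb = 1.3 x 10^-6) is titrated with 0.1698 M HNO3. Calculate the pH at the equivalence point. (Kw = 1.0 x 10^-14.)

n(N2H4) = 0.1123 x 0.01966 = 0.002208 mol; V(HNO3) at equivalence = 0.002208/0.1698 = 0.01300 L.
At equivalence the base is fully converted to N2H5+; total volume = 0.03266 L, so [N2H5+] = 0.002208/0.03266 = 0.06759 M.
Ka(N2H5+) = Kw/Kb = 1.0e-14 / 1.3 x 10^-6 = 7.69e-9.
[H^+] = sqrt(Ka x [N2H5+]) = sqrt(7.69e-9 x 0.06759) = 2.28e-5 M.
pH = -log(2.28e-5) = 4.64.

4.64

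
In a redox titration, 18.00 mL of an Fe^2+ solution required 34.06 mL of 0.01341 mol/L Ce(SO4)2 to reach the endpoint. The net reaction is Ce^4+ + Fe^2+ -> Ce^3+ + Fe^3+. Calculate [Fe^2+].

n(Ce(SO4)2) = 0.01341 x 0.03406 = 0.0004567 mol.
From the balanced equation, 1 mol Ce(SO4)2 reacts with 1 mol Fe^2+, so n(Fe^2+) = 0.0004567 x 1/1 = 0.0004567 mol.
[Fe^2+] = 0.0004567 / 0.01800 L = 0.0254 M.

0.0254 M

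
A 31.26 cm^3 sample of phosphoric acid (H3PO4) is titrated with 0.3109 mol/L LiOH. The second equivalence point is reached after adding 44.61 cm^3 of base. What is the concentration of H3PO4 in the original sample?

n(LiOH) = 0.3109 x 0.04461 = 0.01387 mol.
At the second equivalence point, 2 mol OH^- react per mol H3PO4, so n(H3PO4) = 0.01387 / 2 = 0.006935 mol.
[H3PO4] = 0.006935 / 0.03126 L = 0.222 M.

0.222 M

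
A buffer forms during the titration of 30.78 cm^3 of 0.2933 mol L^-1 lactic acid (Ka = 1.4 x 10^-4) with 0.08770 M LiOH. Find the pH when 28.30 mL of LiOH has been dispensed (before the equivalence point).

Initial n(HC3H5O3) = 0.2933 x 0.03078 = 0.009028 mol.
n(LiOH) added = 0.08770 x 0.02830 = 0.002482 mol, converting that many moles of HC3H5O3 to C3H5O3-.
Remaining n(HC3H5O3) = 0.006546 mol; n(C3H5O3-) = 0.002482 mol.
By Henderson-Hasselbalch, pH = pKa + log([A^-]/[HA]) = 3.85 + log(0.002482/0.006546) = 3.85 + (-0.42) = 3.43.

3.43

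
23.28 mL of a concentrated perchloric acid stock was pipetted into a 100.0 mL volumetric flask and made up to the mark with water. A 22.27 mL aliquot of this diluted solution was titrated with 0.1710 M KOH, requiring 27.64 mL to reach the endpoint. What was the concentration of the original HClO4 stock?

n(KOH) = 0.1710 x 0.02764 = 0.004726 mol.
n(HClO4) in the aliquot = 0.004726 mol.
[diluted HClO4] = 0.004726 / 0.02227 = 0.2122 M.
Dilution factor = 100.0/23.28 = 4.296, so [stock] = 0.2122 x 4.296 = 0.912 M.

0.912 M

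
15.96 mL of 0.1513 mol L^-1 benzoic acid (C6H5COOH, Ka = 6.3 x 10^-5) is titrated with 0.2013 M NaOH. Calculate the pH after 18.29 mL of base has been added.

n(acid) = 0.1513 x 0.01596 = 0.002415 mol; n(NaOH) added = 0.2013 x 0.01829 = 0.003682 mol.
Base is in excess by 0.003682 - 0.002415 = 0.001267 mol in a total volume of 0.03425 L.
[OH^-] = 0.001267/0.03425 = 0.03699 M, so pOH = 1.43 and pH = 14.00 - 1.43 = 12.57.

12.57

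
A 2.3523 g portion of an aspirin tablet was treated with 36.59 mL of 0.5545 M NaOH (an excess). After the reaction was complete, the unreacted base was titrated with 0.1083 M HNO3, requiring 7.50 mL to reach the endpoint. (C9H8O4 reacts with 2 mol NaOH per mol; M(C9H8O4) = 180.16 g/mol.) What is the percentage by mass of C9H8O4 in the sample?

74.6%

Total n(NaOH) added = 0.5545 x 0.03659 = 0.02029 mol.
n(HNO3) used = 0.1083 x 0.007500 = 0.0008122 mol, which equals the excess n(NaOH).
So n(NaOH) consumed by the sample = 0.02029 - 0.0008122 = 0.01948 mol.
n(C9H8O4) = 0.01948 / 2 = 0.009738 mol.
mass C9H8O4 = 0.009738 x 180.16 = 1.754 g, so %C9H8O4 = 1.754/2.3523 x 100 = 74.6%.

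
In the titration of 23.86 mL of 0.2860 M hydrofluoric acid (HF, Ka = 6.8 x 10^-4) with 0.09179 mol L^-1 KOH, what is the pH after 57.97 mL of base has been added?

3.72

Initial n(HF) = 0.2860 x 0.02386 = 0.006824 mol.
n(KOH) added = 0.09179 x 0.05797 = 0.005321 mol, converting that many moles of HF to F-.
Remaining n(HF) = 0.001503 mol; n(F-) = 0.005321 mol.
By Henderson-Hasselbalch, pH = pKa + log([A^-]/[HA]) = 3.17 + log(0.005321/0.001503) = 3.17 + (+0.55) = 3.72.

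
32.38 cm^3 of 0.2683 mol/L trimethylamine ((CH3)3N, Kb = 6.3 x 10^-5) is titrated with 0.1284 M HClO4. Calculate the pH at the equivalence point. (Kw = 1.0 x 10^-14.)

n((CH3)3N) = 0.2683 x 0.03238 = 0.008688 mol; V(HClO4) at equivalence = 0.008688/0.1284 = 0.06766 L.
At equivalence the base is fully converted to (CH3)3NH+; total volume = 0.1000 L, so [(CH3)3NH+] = 0.008688/0.1000 = 0.08684 M.
Ka((CH3)3NH+) = Kw/Kb = 1.0e-14 / 6.3 x 10^-5 = 1.59e-10.
[H^+] = sqrt(Ka x [(CH3)3NH+]) = sqrt(1.59e-10 x 0.08684) = 3.71e-6 M.
pH = -log(3.71e-6) = 5.43.

5.43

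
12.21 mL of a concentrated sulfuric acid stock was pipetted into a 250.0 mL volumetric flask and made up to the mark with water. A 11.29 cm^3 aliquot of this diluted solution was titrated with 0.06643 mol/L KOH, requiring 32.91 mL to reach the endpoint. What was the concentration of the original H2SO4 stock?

n(KOH) = 0.06643 x 0.03291 = 0.002186 mol.
n(H2SO4) in the aliquot = 0.002186 x 1/2 = 0.001093 mol.
[diluted H2SO4] = 0.001093 / 0.01129 = 0.09682 M.
Dilution factor = 250.0/12.21 = 20.48, so [stock] = 0.09682 x 20.48 = 1.98 M.

1.98 M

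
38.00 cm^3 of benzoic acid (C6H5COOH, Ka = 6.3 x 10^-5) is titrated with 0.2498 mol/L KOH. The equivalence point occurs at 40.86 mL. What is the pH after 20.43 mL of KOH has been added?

4.20

20.43 mL is exactly half the equivalence volume (40.86/2), i.e. the half-equivalence point.
There, n(HA) = n(A^-), so pH = pKa = -log(6.3 x 10^-5) = 4.20.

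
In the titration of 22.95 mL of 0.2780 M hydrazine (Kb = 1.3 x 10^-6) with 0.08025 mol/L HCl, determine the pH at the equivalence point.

n(N2H4) = 0.2780 x 0.02295 = 0.006380 mol; V(HCl) at equivalence = 0.006380/0.08025 = 0.07950 L.
At equivalence the base is fully converted to N2H5+; total volume = 0.1025 L, so [N2H5+] = 0.006380/0.1025 = 0.06227 M.
Ka(N2H5+) = Kw/Kb = 1.0e-14 / 1.3 x 10^-6 = 7.69e-9.
[H^+] = sqrt(Ka x [N2H5+]) = sqrt(7.69e-9 x 0.06227) = 2.19e-5 M.
pH = -log(2.19e-5) = 4.66.

4.66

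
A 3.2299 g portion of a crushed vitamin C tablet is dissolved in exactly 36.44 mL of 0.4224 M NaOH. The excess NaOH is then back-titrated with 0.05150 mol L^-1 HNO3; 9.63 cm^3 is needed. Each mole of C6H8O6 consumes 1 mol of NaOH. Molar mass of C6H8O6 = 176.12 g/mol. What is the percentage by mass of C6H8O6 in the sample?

Total n(NaOH) added = 0.4224 x 0.03644 = 0.01539 mol.
n(HNO3) used = 0.05150 x 0.009630 = 0.0004959 mol, which equals the excess n(NaOH).
So n(NaOH) consumed by the sample = 0.01539 - 0.0004959 = 0.01490 mol.
n(C6H8O6) = 0.01490 / 1 = 0.01490 mol.
mass C6H8O6 = 0.01490 x 176.12 = 2.624 g, so %C6H8O6 = 2.624/3.2299 x 100 = 81.2%.

81.2%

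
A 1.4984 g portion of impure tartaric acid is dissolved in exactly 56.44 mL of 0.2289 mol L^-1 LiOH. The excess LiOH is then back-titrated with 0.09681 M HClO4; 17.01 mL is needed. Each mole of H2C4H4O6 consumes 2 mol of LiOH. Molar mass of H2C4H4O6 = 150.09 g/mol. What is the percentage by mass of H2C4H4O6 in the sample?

Total n(LiOH) added = 0.2289 x 0.05644 = 0.01292 mol.
n(HClO4) used = 0.09681 x 0.01701 = 0.001647 mol, which equals the excess n(LiOH).
So n(LiOH) consumed by the sample = 0.01292 - 0.001647 = 0.01127 mol.
n(H2C4H4O6) = 0.01127 / 2 = 0.005636 mol.
mass H2C4H4O6 = 0.005636 x 150.09 = 0.8459 g, so %H2C4H4O6 = 0.8459/1.4984 x 100 = 56.5%.

56.5%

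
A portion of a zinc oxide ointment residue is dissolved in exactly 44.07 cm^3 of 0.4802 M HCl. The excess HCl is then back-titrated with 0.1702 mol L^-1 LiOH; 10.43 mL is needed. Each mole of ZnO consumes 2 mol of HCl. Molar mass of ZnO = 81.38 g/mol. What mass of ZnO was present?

0.789 g

Total n(HCl) added = 0.4802 x 0.04407 = 0.02116 mol.
n(LiOH) used = 0.1702 x 0.01043 = 0.001775 mol, which equals the excess n(HCl).
So n(HCl) consumed by the sample = 0.02116 - 0.001775 = 0.01939 mol.
n(ZnO) = 0.01939 / 2 = 0.009694 mol.
mass = 0.009694 mol x 81.38 g/mol = 0.789 g.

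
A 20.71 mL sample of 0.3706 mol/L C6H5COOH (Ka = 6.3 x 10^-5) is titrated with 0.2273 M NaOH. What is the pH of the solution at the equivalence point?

8.67

n(C6H5COOH) = 0.3706 x 0.02071 = 0.007675 mol; V(NaOH) at equivalence = 0.007675/0.2273 = 0.03377 L.
At equivalence all the acid is converted to C6H5COO-; total volume = 0.02071 + 0.03377 = 0.05448 L, so [C6H5COO-] = 0.007675/0.05448 = 0.1409 M.
Kb = Kw/Ka = 1.0e-14 / 6.3 x 10^-5 = 1.59e-10.
[OH^-] = sqrt(Kb x [C6H5COO-]) = sqrt(1.59e-10 x 0.1409) = 4.73e-6 M.
pOH = 5.33, so pH = 14.00 - 5.33 = 8.67.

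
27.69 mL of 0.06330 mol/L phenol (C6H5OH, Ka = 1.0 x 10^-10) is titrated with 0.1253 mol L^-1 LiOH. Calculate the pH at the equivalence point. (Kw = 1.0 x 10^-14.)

11.31

n(C6H5OH) = 0.06330 x 0.02769 = 0.001753 mol; V(LiOH) at equivalence = 0.001753/0.1253 = 0.01399 L.
At equivalence all the acid is converted to C6H5O-; total volume = 0.02769 + 0.01399 = 0.04168 L, so [C6H5O-] = 0.001753/0.04168 = 0.04205 M.
Kb = Kw/Ka = 1.0e-14 / 1.0 x 10^-10 = 0.000100.
[OH^-] = sqrt(Kb x [C6H5O-]) = sqrt(0.000100 x 0.04205) = 0.00205 M.
pOH = 2.69, so pH = 14.00 - 2.69 = 11.31.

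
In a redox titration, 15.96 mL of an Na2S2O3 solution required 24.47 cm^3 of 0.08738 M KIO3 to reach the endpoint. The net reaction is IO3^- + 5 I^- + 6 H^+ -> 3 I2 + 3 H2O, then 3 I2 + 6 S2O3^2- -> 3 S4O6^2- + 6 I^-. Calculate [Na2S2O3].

n(KIO3) = 0.08738 x 0.02447 = 0.002138 mol.
From the balanced equation, 1 mol KIO3 reacts with 6 mol Na2S2O3, so n(Na2S2O3) = 0.002138 x 6/1 = 0.01283 mol.
[Na2S2O3] = 0.01283 / 0.01596 L = 0.804 M.

0.804 M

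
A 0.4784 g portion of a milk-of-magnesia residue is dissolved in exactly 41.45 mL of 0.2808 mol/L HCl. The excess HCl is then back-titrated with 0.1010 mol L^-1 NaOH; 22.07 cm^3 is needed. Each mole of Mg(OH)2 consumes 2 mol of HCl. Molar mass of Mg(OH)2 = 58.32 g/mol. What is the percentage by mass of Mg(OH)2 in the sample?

Total n(HCl) added = 0.2808 x 0.04145 = 0.01164 mol.
n(NaOH) used = 0.1010 x 0.02207 = 0.002229 mol, which equals the excess n(HCl).
So n(HCl) consumed by the sample = 0.01164 - 0.002229 = 0.009410 mol.
n(Mg(OH)2) = 0.009410 / 2 = 0.004705 mol.
mass Mg(OH)2 = 0.004705 x 58.32 = 0.2744 g, so %Mg(OH)2 = 0.2744/0.4784 x 100 = 57.4%.

57.4%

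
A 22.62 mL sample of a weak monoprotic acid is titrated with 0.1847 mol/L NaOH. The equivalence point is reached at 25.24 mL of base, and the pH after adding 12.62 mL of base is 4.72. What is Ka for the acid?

1.9 x 10^-5

12.62 mL is half of the equivalence volume, so this is the half-equivalence point where [HA] = [A^-].
At half-equivalence pH = pKa, so pKa = 4.72.
Ka = 10^(-4.72) = 1.9 x 10^-5.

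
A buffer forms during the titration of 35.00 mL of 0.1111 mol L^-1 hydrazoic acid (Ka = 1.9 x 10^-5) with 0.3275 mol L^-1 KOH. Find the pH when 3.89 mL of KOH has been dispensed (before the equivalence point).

Initial n(HN3) = 0.1111 x 0.03500 = 0.003889 mol.
n(KOH) added = 0.3275 x 0.003890 = 0.001274 mol, converting that many moles of HN3 to N3-.
Remaining n(HN3) = 0.002615 mol; n(N3-) = 0.001274 mol.
By Henderson-Hasselbalch, pH = pKa + log([A^-]/[HA]) = 4.72 + log(0.001274/0.002615) = 4.72 + (-0.31) = 4.41.

4.41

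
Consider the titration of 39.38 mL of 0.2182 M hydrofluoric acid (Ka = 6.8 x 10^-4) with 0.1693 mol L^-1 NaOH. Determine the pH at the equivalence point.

n(HF) = 0.2182 x 0.03938 = 0.008593 mol; V(NaOH) at equivalence = 0.008593/0.1693 = 0.05075 L.
At equivalence all the acid is converted to F-; total volume = 0.03938 + 0.05075 = 0.09013 L, so [F-] = 0.008593/0.09013 = 0.09533 M.
Kb = Kw/Ka = 1.0e-14 / 6.8 x 10^-4 = 1.47e-11.
[OH^-] = sqrt(Kb x [F-]) = sqrt(1.47e-11 x 0.09533) = 1.18e-6 M.
pOH = 5.93, so pH = 14.00 - 5.93 = 8.07.

8.07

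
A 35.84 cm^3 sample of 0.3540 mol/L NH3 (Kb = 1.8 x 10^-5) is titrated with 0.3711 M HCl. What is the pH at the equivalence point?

n(NH3) = 0.3540 x 0.03584 = 0.01269 mol; V(HCl) at equivalence = 0.01269/0.3711 = 0.03419 L.
At equivalence the base is fully converted to NH4+; total volume = 0.07003 L, so [NH4+] = 0.01269/0.07003 = 0.1812 M.
Ka(NH4+) = Kw/Kb = 1.0e-14 / 1.8 x 10^-5 = 5.56e-10.
[H^+] = sqrt(Ka x [NH4+]) = sqrt(5.56e-10 x 0.1812) = 1.00e-5 M.
pH = -log(1.00e-5) = 5.00.

5.00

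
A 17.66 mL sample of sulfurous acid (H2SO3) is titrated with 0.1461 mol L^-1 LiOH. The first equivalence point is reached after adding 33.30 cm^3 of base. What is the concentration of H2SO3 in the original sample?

0.275 M

n(LiOH) = 0.1461 x 0.03330 = 0.004865 mol.
At the first equivalence point, 1 mol OH^- react per mol H2SO3, so n(H2SO3) = 0.004865 / 1 = 0.004865 mol.
[H2SO3] = 0.004865 / 0.01766 L = 0.275 M.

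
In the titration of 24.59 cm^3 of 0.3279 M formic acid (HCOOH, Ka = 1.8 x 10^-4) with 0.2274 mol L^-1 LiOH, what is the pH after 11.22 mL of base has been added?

Initial n(HCOOH) = 0.3279 x 0.02459 = 0.008063 mol.
n(LiOH) added = 0.2274 x 0.01122 = 0.002551 mol, converting that many moles of HCOOH to HCOO-.
Remaining n(HCOOH) = 0.005512 mol; n(HCOO-) = 0.002551 mol.
By Henderson-Hasselbalch, pH = pKa + log([A^-]/[HA]) = 3.74 + log(0.002551/0.005512) = 3.74 + (-0.33) = 3.41.

3.41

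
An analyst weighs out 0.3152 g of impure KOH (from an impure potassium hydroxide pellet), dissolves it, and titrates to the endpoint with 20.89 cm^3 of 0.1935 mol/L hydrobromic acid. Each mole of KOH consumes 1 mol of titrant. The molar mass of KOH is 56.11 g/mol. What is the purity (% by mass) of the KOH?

72.0%

n(HBr) = 0.1935 x 0.02089 = 0.004042 mol.
n(KOH) = 0.004042 / 1 = 0.004042 mol.
mass of KOH = 0.004042 x 56.11 = 0.2268 g.
% purity = 0.2268 / 0.3152 x 100 = 72.0%.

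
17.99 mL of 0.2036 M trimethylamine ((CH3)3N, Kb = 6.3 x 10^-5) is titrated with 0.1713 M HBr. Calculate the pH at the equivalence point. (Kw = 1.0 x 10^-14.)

n((CH3)3N) = 0.2036 x 0.01799 = 0.003663 mol; V(HBr) at equivalence = 0.003663/0.1713 = 0.02138 L.
At equivalence the base is fully converted to (CH3)3NH+; total volume = 0.03937 L, so [(CH3)3NH+] = 0.003663/0.03937 = 0.09303 M.
Ka((CH3)3NH+) = Kw/Kb = 1.0e-14 / 6.3 x 10^-5 = 1.59e-10.
[H^+] = sqrt(Ka x [(CH3)3NH+]) = sqrt(1.59e-10 x 0.09303) = 3.84e-6 M.
pH = -log(3.84e-6) = 5.42.

5.42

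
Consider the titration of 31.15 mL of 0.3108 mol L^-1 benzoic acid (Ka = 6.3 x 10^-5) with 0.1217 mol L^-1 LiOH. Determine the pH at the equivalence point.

n(C6H5COOH) = 0.3108 x 0.03115 = 0.009681 mol; V(LiOH) at equivalence = 0.009681/0.1217 = 0.07955 L.
At equivalence all the acid is converted to C6H5COO-; total volume = 0.03115 + 0.07955 = 0.1107 L, so [C6H5COO-] = 0.009681/0.1107 = 0.08746 M.
Kb = Kw/Ka = 1.0e-14 / 6.3 x 10^-5 = 1.59e-10.
[OH^-] = sqrt(Kb x [C6H5COO-]) = sqrt(1.59e-10 x 0.08746) = 3.73e-6 M.
pOH = 5.43, so pH = 14.00 - 5.43 = 8.57.

8.57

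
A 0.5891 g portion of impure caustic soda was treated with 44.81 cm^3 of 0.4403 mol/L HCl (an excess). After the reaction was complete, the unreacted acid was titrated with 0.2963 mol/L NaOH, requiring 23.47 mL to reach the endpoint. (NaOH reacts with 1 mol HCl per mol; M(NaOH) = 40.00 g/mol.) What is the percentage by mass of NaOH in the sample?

Total n(HCl) added = 0.4403 x 0.04481 = 0.01973 mol.
n(NaOH) used = 0.2963 x 0.02347 = 0.006954 mol, which equals the excess n(HCl).
So n(HCl) consumed by the sample = 0.01973 - 0.006954 = 0.01278 mol.
n(NaOH) = 0.01278 / 1 = 0.01278 mol.
mass NaOH = 0.01278 x 40.00 = 0.5110 g, so %NaOH = 0.5110/0.5891 x 100 = 86.7%.

86.7%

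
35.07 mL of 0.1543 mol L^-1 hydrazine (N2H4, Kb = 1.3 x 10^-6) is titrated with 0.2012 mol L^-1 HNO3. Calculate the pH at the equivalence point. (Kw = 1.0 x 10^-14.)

n(N2H4) = 0.1543 x 0.03507 = 0.005411 mol; V(HNO3) at equivalence = 0.005411/0.2012 = 0.02690 L.
At equivalence the base is fully converted to N2H5+; total volume = 0.06197 L, so [N2H5+] = 0.005411/0.06197 = 0.08733 M.
Ka(N2H5+) = Kw/Kb = 1.0e-14 / 1.3 x 10^-6 = 7.69e-9.
[H^+] = sqrt(Ka x [N2H5+]) = sqrt(7.69e-9 x 0.08733) = 2.59e-5 M.
pH = -log(2.59e-5) = 4.59.

4.59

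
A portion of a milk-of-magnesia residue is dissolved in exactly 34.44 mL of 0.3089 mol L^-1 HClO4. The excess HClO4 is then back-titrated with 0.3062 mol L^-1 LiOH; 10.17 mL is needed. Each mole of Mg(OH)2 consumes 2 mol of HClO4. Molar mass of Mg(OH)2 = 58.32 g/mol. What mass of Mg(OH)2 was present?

0.219 g

Total n(HClO4) added = 0.3089 x 0.03444 = 0.01064 mol.
n(LiOH) used = 0.3062 x 0.01017 = 0.003114 mol, which equals the excess n(HClO4).
So n(HClO4) consumed by the sample = 0.01064 - 0.003114 = 0.007524 mol.
n(Mg(OH)2) = 0.007524 / 2 = 0.003762 mol.
mass = 0.003762 mol x 58.32 g/mol = 0.219 g.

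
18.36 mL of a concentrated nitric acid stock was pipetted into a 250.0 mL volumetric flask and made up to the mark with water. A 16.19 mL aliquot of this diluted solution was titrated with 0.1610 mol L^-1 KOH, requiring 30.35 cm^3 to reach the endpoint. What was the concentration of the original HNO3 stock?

4.11 M

n(KOH) = 0.1610 x 0.03035 = 0.004886 mol.
n(HNO3) in the aliquot = 0.004886 mol.
[diluted HNO3] = 0.004886 / 0.01619 = 0.3018 M.
Dilution factor = 250.0/18.36 = 13.62, so [stock] = 0.3018 x 13.62 = 4.11 M.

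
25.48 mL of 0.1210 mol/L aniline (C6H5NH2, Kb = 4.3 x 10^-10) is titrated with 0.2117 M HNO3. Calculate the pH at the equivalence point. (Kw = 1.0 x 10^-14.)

2.87

n(C6H5NH2) = 0.1210 x 0.02548 = 0.003083 mol; V(HNO3) at equivalence = 0.003083/0.2117 = 0.01456 L.
At equivalence the base is fully converted to C6H5NH3+; total volume = 0.04004 L, so [C6H5NH3+] = 0.003083/0.04004 = 0.07699 M.
Ka(C6H5NH3+) = Kw/Kb = 1.0e-14 / 4.3 x 10^-10 = 2.33e-5.
[H^+] = sqrt(Ka x [C6H5NH3+]) = sqrt(2.33e-5 x 0.07699) = 0.00134 M.
pH = -log(0.00134) = 2.87.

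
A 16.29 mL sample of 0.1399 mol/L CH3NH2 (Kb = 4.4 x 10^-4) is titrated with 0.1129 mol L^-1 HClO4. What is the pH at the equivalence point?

n(CH3NH2) = 0.1399 x 0.01629 = 0.002279 mol; V(HClO4) at equivalence = 0.002279/0.1129 = 0.02019 L.
At equivalence the base is fully converted to CH3NH3+; total volume = 0.03648 L, so [CH3NH3+] = 0.002279/0.03648 = 0.06248 M.
Ka(CH3NH3+) = Kw/Kb = 1.0e-14 / 4.4 x 10^-4 = 2.27e-11.
[H^+] = sqrt(Ka x [CH3NH3+]) = sqrt(2.27e-11 x 0.06248) = 1.19e-6 M.
pH = -log(1.19e-6) = 5.92.

5.92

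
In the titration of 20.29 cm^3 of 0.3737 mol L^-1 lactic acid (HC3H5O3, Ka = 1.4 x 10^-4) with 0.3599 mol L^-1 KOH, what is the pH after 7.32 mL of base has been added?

Initial n(HC3H5O3) = 0.3737 x 0.02029 = 0.007582 mol.
n(KOH) added = 0.3599 x 0.007320 = 0.002634 mol, converting that many moles of HC3H5O3 to C3H5O3-.
Remaining n(HC3H5O3) = 0.004948 mol; n(C3H5O3-) = 0.002634 mol.
By Henderson-Hasselbalch, pH = pKa + log([A^-]/[HA]) = 3.85 + log(0.002634/0.004948) = 3.85 + (-0.27) = 3.58.

3.58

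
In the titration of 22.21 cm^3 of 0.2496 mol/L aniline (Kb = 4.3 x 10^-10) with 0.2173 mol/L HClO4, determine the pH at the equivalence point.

n(C6H5NH2) = 0.2496 x 0.02221 = 0.005544 mol; V(HClO4) at equivalence = 0.005544/0.2173 = 0.02551 L.
At equivalence the base is fully converted to C6H5NH3+; total volume = 0.04772 L, so [C6H5NH3+] = 0.005544/0.04772 = 0.1162 M.
Ka(C6H5NH3+) = Kw/Kb = 1.0e-14 / 4.3 x 10^-10 = 2.33e-5.
[H^+] = sqrt(Ka x [C6H5NH3+]) = sqrt(2.33e-5 x 0.1162) = 0.00164 M.
pH = -log(0.00164) = 2.78.

2.78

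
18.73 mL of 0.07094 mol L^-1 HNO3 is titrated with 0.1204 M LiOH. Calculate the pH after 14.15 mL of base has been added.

n(acid) = 0.07094 x 0.01873 = 0.001329 mol; n(LiOH) added = 0.1204 x 0.01415 = 0.001704 mol.
Base is in excess by 0.001704 - 0.001329 = 0.0003750 mol in a total volume of 0.03288 L.
[OH^-] = 0.0003750/0.03288 = 0.01140 M, so pOH = 1.94 and pH = 14.00 - 1.94 = 12.06.

12.06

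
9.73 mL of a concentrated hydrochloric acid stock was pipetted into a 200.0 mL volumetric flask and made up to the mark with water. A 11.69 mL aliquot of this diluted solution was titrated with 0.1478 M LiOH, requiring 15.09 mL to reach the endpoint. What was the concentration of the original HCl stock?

3.92 M

n(LiOH) = 0.1478 x 0.01509 = 0.002230 mol.
n(HCl) in the aliquot = 0.002230 mol.
[diluted HCl] = 0.002230 / 0.01169 = 0.1908 M.
Dilution factor = 200.0/9.730 = 20.55, so [stock] = 0.1908 x 20.55 = 3.92 M.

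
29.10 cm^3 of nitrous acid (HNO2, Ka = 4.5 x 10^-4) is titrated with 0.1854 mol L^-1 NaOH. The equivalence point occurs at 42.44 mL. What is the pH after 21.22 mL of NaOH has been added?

21.22 mL is exactly half the equivalence volume (42.44/2), i.e. the half-equivalence point.
There, n(HA) = n(A^-), so pH = pKa = -log(4.5 x 10^-4) = 3.35.

3.35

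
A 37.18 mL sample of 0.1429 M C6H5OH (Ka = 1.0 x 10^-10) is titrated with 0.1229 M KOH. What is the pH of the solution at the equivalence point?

n(C6H5OH) = 0.1429 x 0.03718 = 0.005313 mol; V(KOH) at equivalence = 0.005313/0.1229 = 0.04323 L.
At equivalence all the acid is converted to C6H5O-; total volume = 0.03718 + 0.04323 = 0.08041 L, so [C6H5O-] = 0.005313/0.08041 = 0.06607 M.
Kb = Kw/Ka = 1.0e-14 / 1.0 x 10^-10 = 0.000100.
[OH^-] = sqrt(Kb x [C6H5O-]) = sqrt(0.000100 x 0.06607) = 0.00257 M.
pOH = 2.59, so pH = 14.00 - 2.59 = 11.41.

11.41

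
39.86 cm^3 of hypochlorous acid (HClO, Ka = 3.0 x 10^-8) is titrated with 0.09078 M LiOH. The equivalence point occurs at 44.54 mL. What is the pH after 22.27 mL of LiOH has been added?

7.52

22.27 mL is exactly half the equivalence volume (44.54/2), i.e. the half-equivalence point.
There, n(HA) = n(A^-), so pH = pKa = -log(3.0 x 10^-8) = 7.52.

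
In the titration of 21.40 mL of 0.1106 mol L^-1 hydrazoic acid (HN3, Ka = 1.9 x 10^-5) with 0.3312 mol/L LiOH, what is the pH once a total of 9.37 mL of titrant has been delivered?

n(acid) = 0.1106 x 0.02140 = 0.002367 mol; n(LiOH) added = 0.3312 x 0.009370 = 0.003103 mol.
Base is in excess by 0.003103 - 0.002367 = 0.0007365 mol in a total volume of 0.03077 L.
[OH^-] = 0.0007365/0.03077 = 0.02394 M, so pOH = 1.62 and pH = 14.00 - 1.62 = 12.38.

12.38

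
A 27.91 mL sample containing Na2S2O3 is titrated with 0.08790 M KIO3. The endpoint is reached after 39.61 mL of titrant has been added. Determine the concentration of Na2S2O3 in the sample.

0.748 M

n(KIO3) = 0.08790 x 0.03961 = 0.003482 mol.
From the balanced equation, 1 mol KIO3 reacts with 6 mol Na2S2O3, so n(Na2S2O3) = 0.003482 x 6/1 = 0.02089 mol.
[Na2S2O3] = 0.02089 / 0.02791 L = 0.748 M.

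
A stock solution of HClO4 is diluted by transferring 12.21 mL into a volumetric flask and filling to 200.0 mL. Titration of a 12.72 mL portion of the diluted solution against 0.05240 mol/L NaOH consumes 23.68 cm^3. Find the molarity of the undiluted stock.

n(NaOH) = 0.05240 x 0.02368 = 0.001241 mol.
n(HClO4) in the aliquot = 0.001241 mol.
[diluted HClO4] = 0.001241 / 0.01272 = 0.09755 M.
Dilution factor = 200.0/12.21 = 16.38, so [stock] = 0.09755 x 16.38 = 1.60 M.

1.60 M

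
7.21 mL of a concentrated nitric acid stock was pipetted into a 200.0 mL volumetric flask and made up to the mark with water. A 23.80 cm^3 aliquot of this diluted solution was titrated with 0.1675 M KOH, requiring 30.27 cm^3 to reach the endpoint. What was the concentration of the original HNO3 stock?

5.91 M

n(KOH) = 0.1675 x 0.03027 = 0.005070 mol.
n(HNO3) in the aliquot = 0.005070 mol.
[diluted HNO3] = 0.005070 / 0.02380 = 0.2130 M.
Dilution factor = 200.0/7.210 = 27.74, so [stock] = 0.2130 x 27.74 = 5.91 M.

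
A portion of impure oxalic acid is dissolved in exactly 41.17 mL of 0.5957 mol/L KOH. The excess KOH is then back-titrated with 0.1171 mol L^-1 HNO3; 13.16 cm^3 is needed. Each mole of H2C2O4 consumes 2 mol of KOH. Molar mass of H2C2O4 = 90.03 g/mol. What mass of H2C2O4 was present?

1.03 g

Total n(KOH) added = 0.5957 x 0.04117 = 0.02452 mol.
n(HNO3) used = 0.1171 x 0.01316 = 0.001541 mol, which equals the excess n(KOH).
So n(KOH) consumed by the sample = 0.02452 - 0.001541 = 0.02298 mol.
n(H2C2O4) = 0.02298 / 2 = 0.01149 mol.
mass = 0.01149 mol x 90.03 g/mol = 1.03 g.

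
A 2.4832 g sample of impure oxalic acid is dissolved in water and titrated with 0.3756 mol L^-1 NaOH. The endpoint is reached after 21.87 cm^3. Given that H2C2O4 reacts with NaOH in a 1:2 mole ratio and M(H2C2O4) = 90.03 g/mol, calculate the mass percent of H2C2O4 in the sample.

n(NaOH) = 0.3756 x 0.02187 = 0.008214 mol.
n(H2C2O4) = 0.008214 / 2 = 0.004107 mol.
mass of H2C2O4 = 0.004107 x 90.03 = 0.3698 g.
% purity = 0.3698 / 2.4832 x 100 = 14.9%.

14.9%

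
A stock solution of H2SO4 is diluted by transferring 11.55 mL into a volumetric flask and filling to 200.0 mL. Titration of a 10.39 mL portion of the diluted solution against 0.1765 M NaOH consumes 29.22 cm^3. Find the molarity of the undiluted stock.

4.30 M

n(NaOH) = 0.1765 x 0.02922 = 0.005157 mol.
n(H2SO4) in the aliquot = 0.005157 x 1/2 = 0.002579 mol.
[diluted H2SO4] = 0.002579 / 0.01039 = 0.2482 M.
Dilution factor = 200.0/11.55 = 17.32, so [stock] = 0.2482 x 17.32 = 4.30 M.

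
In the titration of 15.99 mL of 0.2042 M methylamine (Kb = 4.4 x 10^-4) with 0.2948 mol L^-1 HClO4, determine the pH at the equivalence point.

5.78

n(CH3NH2) = 0.2042 x 0.01599 = 0.003265 mol; V(HClO4) at equivalence = 0.003265/0.2948 = 0.01108 L.
At equivalence the base is fully converted to CH3NH3+; total volume = 0.02707 L, so [CH3NH3+] = 0.003265/0.02707 = 0.1206 M.
Ka(CH3NH3+) = Kw/Kb = 1.0e-14 / 4.4 x 10^-4 = 2.27e-11.
[H^+] = sqrt(Ka x [CH3NH3+]) = sqrt(2.27e-11 x 0.1206) = 1.66e-6 M.
pH = -log(1.66e-6) = 5.78.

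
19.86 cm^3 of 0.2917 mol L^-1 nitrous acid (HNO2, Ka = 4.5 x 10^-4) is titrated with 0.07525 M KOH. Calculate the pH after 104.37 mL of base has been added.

12.22

n(acid) = 0.2917 x 0.01986 = 0.005793 mol; n(KOH) added = 0.07525 x 0.1044 = 0.007854 mol.
Base is in excess by 0.007854 - 0.005793 = 0.002061 mol in a total volume of 0.1242 L.
[OH^-] = 0.002061/0.1242 = 0.01659 M, so pOH = 1.78 and pH = 14.00 - 1.78 = 12.22.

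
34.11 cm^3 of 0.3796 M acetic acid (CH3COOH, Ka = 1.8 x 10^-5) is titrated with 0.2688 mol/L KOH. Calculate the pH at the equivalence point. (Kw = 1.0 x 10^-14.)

n(CH3COOH) = 0.3796 x 0.03411 = 0.01295 mol; V(KOH) at equivalence = 0.01295/0.2688 = 0.04817 L.
At equivalence all the acid is converted to CH3COO-; total volume = 0.03411 + 0.04817 = 0.08228 L, so [CH3COO-] = 0.01295/0.08228 = 0.1574 M.
Kb = Kw/Ka = 1.0e-14 / 1.8 x 10^-5 = 5.56e-10.
[OH^-] = sqrt(Kb x [CH3COO-]) = sqrt(5.56e-10 x 0.1574) = 9.35e-6 M.
pOH = 5.03, so pH = 14.00 - 5.03 = 8.97.

8.97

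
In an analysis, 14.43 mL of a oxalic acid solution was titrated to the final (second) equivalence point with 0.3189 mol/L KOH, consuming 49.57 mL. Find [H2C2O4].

n(KOH) = 0.3189 x 0.04957 = 0.01581 mol.
At the final (second) equivalence point, 2 mol OH^- react per mol H2C2O4, so n(H2C2O4) = 0.01581 / 2 = 0.007904 mol.
[H2C2O4] = 0.007904 / 0.01443 L = 0.548 M.

0.548 M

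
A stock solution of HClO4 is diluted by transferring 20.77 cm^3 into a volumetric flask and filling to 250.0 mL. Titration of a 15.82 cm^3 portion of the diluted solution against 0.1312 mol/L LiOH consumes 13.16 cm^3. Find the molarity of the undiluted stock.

1.31 M

n(LiOH) = 0.1312 x 0.01316 = 0.001727 mol.
n(HClO4) in the aliquot = 0.001727 mol.
[diluted HClO4] = 0.001727 / 0.01582 = 0.1091 M.
Dilution factor = 250.0/20.77 = 12.04, so [stock] = 0.1091 x 12.04 = 1.31 M.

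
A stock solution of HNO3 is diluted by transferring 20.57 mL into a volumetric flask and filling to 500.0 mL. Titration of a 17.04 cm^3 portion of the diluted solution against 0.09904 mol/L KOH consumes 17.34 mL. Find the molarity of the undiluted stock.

2.45 M

n(KOH) = 0.09904 x 0.01734 = 0.001717 mol.
n(HNO3) in the aliquot = 0.001717 mol.
[diluted HNO3] = 0.001717 / 0.01704 = 0.1008 M.
Dilution factor = 500.0/20.57 = 24.31, so [stock] = 0.1008 x 24.31 = 2.45 M.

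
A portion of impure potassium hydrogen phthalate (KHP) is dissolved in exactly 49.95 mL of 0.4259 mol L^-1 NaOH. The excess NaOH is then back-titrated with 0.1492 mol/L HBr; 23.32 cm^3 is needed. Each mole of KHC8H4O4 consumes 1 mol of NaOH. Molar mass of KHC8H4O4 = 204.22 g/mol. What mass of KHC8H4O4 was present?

Total n(NaOH) added = 0.4259 x 0.04995 = 0.02127 mol.
n(HBr) used = 0.1492 x 0.02332 = 0.003479 mol, which equals the excess n(NaOH).
So n(NaOH) consumed by the sample = 0.02127 - 0.003479 = 0.01779 mol.
n(KHC8H4O4) = 0.01779 / 1 = 0.01779 mol.
mass = 0.01779 mol x 204.22 g/mol = 3.63 g.

3.63 g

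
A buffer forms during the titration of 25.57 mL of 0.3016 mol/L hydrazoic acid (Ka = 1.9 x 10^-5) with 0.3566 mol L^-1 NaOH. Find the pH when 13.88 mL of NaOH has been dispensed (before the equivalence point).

Initial n(HN3) = 0.3016 x 0.02557 = 0.007712 mol.
n(NaOH) added = 0.3566 x 0.01388 = 0.004950 mol, converting that many moles of HN3 to N3-.
Remaining n(HN3) = 0.002762 mol; n(N3-) = 0.004950 mol.
By Henderson-Hasselbalch, pH = pKa + log([A^-]/[HA]) = 4.72 + log(0.004950/0.002762) = 4.72 + (+0.25) = 4.97.

4.97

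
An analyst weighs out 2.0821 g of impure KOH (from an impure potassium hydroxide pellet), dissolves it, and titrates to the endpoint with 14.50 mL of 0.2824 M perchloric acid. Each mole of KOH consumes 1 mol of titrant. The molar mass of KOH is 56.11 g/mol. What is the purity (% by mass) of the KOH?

n(HClO4) = 0.2824 x 0.01450 = 0.004095 mol.
n(KOH) = 0.004095 / 1 = 0.004095 mol.
mass of KOH = 0.004095 x 56.11 = 0.2298 g.
% purity = 0.2298 / 2.0821 x 100 = 11.0%.

11.0%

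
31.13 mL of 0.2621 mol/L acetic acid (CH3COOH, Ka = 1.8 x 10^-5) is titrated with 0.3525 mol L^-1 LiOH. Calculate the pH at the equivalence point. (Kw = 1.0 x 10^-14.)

n(CH3COOH) = 0.2621 x 0.03113 = 0.008159 mol; V(LiOH) at equivalence = 0.008159/0.3525 = 0.02315 L.
At equivalence all the acid is converted to CH3COO-; total volume = 0.03113 + 0.02315 = 0.05428 L, so [CH3COO-] = 0.008159/0.05428 = 0.1503 M.
Kb = Kw/Ka = 1.0e-14 / 1.8 x 10^-5 = 5.56e-10.
[OH^-] = sqrt(Kb x [CH3COO-]) = sqrt(5.56e-10 x 0.1503) = 9.14e-6 M.
pOH = 5.04, so pH = 14.00 - 5.04 = 8.96.

8.96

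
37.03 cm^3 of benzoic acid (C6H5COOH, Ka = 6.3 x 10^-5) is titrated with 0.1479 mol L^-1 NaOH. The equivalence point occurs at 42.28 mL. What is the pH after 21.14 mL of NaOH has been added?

4.20

21.14 mL is exactly half the equivalence volume (42.28/2), i.e. the half-equivalence point.
There, n(HA) = n(A^-), so pH = pKa = -log(6.3 x 10^-5) = 4.20.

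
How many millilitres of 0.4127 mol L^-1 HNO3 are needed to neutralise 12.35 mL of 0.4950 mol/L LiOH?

n(LiOH) = 0.4950 mol/L x 0.01235 L = 0.006113 mol.
At equivalence n(HNO3) = n(LiOH) = 0.006113 mol.
V(HNO3) = 0.006113 / 0.4127 = 0.01481 L = 14.8 mL.

14.8 mL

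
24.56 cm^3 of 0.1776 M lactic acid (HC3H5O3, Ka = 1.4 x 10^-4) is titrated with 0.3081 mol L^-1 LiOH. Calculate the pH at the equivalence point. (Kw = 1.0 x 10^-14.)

8.45

n(HC3H5O3) = 0.1776 x 0.02456 = 0.004362 mol; V(LiOH) at equivalence = 0.004362/0.3081 = 0.01416 L.
At equivalence all the acid is converted to C3H5O3-; total volume = 0.02456 + 0.01416 = 0.03872 L, so [C3H5O3-] = 0.004362/0.03872 = 0.1127 M.
Kb = Kw/Ka = 1.0e-14 / 1.4 x 10^-4 = 7.14e-11.
[OH^-] = sqrt(Kb x [C3H5O3-]) = sqrt(7.14e-11 x 0.1127) = 2.84e-6 M.
pOH = 5.55, so pH = 14.00 - 5.55 = 8.45.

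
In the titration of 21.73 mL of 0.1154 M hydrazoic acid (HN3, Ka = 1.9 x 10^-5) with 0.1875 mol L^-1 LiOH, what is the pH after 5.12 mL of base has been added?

4.51

Initial n(HN3) = 0.1154 x 0.02173 = 0.002508 mol.
n(LiOH) added = 0.1875 x 0.005120 = 0.0009600 mol, converting that many moles of HN3 to N3-.
Remaining n(HN3) = 0.001548 mol; n(N3-) = 0.0009600 mol.
By Henderson-Hasselbalch, pH = pKa + log([A^-]/[HA]) = 4.72 + log(0.0009600/0.001548) = 4.72 + (-0.21) = 4.51.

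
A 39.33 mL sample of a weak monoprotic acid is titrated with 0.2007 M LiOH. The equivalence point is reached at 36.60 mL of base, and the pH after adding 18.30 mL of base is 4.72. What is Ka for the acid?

18.30 mL is half of the equivalence volume, so this is the half-equivalence point where [HA] = [A^-].
At half-equivalence pH = pKa, so pKa = 4.72.
Ka = 10^(-4.72) = 1.9 x 10^-5.

1.9 x 10^-5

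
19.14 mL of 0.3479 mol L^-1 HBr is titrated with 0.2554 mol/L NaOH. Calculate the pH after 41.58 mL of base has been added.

n(acid) = 0.3479 x 0.01914 = 0.006659 mol; n(NaOH) added = 0.2554 x 0.04158 = 0.01062 mol.
Base is in excess by 0.01062 - 0.006659 = 0.003961 mol in a total volume of 0.06072 L.
[OH^-] = 0.003961/0.06072 = 0.06523 M, so pOH = 1.19 and pH = 14.00 - 1.19 = 12.81.

12.81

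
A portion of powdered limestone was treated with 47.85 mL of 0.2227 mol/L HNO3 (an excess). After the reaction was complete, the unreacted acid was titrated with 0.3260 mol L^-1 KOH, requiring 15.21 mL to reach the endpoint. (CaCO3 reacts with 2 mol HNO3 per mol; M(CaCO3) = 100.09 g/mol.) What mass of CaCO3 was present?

0.285 g

Total n(HNO3) added = 0.2227 x 0.04785 = 0.01066 mol.
n(KOH) used = 0.3260 x 0.01521 = 0.004958 mol, which equals the excess n(HNO3).
So n(HNO3) consumed by the sample = 0.01066 - 0.004958 = 0.005698 mol.
n(CaCO3) = 0.005698 / 2 = 0.002849 mol.
mass = 0.002849 mol x 100.09 g/mol = 0.285 g.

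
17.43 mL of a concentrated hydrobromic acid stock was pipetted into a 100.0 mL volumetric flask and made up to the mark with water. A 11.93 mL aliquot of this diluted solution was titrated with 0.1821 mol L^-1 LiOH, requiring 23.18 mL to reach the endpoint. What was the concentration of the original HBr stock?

n(LiOH) = 0.1821 x 0.02318 = 0.004221 mol.
n(HBr) in the aliquot = 0.004221 mol.
[diluted HBr] = 0.004221 / 0.01193 = 0.3538 M.
Dilution factor = 100.0/17.43 = 5.737, so [stock] = 0.3538 x 5.737 = 2.03 M.

2.03 M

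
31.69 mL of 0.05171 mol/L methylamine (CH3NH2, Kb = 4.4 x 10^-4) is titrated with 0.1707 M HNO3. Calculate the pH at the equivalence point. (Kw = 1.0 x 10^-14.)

6.02

n(CH3NH2) = 0.05171 x 0.03169 = 0.001639 mol; V(HNO3) at equivalence = 0.001639/0.1707 = 0.009600 L.
At equivalence the base is fully converted to CH3NH3+; total volume = 0.04129 L, so [CH3NH3+] = 0.001639/0.04129 = 0.03969 M.
Ka(CH3NH3+) = Kw/Kb = 1.0e-14 / 4.4 x 10^-4 = 2.27e-11.
[H^+] = sqrt(Ka x [CH3NH3+]) = sqrt(2.27e-11 x 0.03969) = 9.50e-7 M.
pH = -log(9.50e-7) = 6.02.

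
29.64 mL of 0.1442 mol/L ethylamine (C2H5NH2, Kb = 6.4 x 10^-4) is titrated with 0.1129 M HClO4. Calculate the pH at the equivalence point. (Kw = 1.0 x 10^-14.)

n(C2H5NH2) = 0.1442 x 0.02964 = 0.004274 mol; V(HClO4) at equivalence = 0.004274/0.1129 = 0.03786 L.
At equivalence the base is fully converted to C2H5NH3+; total volume = 0.06750 L, so [C2H5NH3+] = 0.004274/0.06750 = 0.06332 M.
Ka(C2H5NH3+) = Kw/Kb = 1.0e-14 / 6.4 x 10^-4 = 1.56e-11.
[H^+] = sqrt(Ka x [C2H5NH3+]) = sqrt(1.56e-11 x 0.06332) = 9.95e-7 M.
pH = -log(9.95e-7) = 6.00.

6.00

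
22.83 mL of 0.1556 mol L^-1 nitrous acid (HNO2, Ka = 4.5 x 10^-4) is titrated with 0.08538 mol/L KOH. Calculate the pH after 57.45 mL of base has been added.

12.23

n(acid) = 0.1556 x 0.02283 = 0.003552 mol; n(KOH) added = 0.08538 x 0.05745 = 0.004905 mol.
Base is in excess by 0.004905 - 0.003552 = 0.001353 mol in a total volume of 0.08028 L.
[OH^-] = 0.001353/0.08028 = 0.01685 M, so pOH = 1.77 and pH = 14.00 - 1.77 = 12.23.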